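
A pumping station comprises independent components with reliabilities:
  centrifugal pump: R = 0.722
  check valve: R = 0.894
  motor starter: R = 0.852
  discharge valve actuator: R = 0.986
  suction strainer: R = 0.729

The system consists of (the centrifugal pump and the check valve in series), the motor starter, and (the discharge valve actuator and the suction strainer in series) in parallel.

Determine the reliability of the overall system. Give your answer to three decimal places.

0.985

Series (centrifugal pump and check valve): 0.72200 × 0.89400 = 0.64547
Series (discharge valve actuator and suction strainer): 0.98600 × 0.72900 = 0.71879
Parallel ([0.64547], motor starter, and [0.71879]): 1 − (1 − 0.64547)(1 − 0.85200)(1 − 0.71879) = 0.985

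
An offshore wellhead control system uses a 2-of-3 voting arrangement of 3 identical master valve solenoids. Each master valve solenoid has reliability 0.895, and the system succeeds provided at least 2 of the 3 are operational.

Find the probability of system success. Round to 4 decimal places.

0.9692

R = Σ_{i=2}^{3} C(3,i) p^i (1−p)^{3−i} with p = 0.895
C(3,2)·0.895^2·0.105^1 = 0.252323
C(3,3)·0.895^3·0.105^0 = 0.716917
Sum = 0.9692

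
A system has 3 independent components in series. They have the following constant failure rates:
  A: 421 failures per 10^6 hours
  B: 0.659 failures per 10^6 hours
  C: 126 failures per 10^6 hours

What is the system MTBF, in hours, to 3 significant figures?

1830

Series of exponential components: λ_sys = Σ λ_i
λ_sys = 0.000421 + 0.000000659 + 0.000126 = 5.4766e-04 /h
MTBF = 1 / λ_sys = 1830 h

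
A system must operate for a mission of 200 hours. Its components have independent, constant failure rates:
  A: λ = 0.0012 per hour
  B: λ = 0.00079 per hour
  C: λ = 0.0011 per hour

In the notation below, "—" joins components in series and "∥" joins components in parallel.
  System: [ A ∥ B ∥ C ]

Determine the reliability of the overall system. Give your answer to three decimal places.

0.994

R(A) = exp(−0.0012 × 200) = 0.78663
R(B) = exp(−0.00079 × 200) = 0.85385
R(C) = exp(−0.0011 × 200) = 0.80252
Parallel (A, B, and C): 1 − (1 − 0.78663)(1 − 0.85385)(1 − 0.80252) = 0.994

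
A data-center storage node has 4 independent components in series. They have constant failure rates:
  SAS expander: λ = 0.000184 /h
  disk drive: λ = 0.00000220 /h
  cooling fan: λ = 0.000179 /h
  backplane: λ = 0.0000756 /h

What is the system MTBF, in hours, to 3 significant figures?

Series of exponential components: λ_sys = Σ λ_i
λ_sys = 0.000184 + 0.00000220 + 0.000179 + 0.0000756 = 4.4080e-04 /h
MTBF = 1 / λ_sys = 2270 h

2270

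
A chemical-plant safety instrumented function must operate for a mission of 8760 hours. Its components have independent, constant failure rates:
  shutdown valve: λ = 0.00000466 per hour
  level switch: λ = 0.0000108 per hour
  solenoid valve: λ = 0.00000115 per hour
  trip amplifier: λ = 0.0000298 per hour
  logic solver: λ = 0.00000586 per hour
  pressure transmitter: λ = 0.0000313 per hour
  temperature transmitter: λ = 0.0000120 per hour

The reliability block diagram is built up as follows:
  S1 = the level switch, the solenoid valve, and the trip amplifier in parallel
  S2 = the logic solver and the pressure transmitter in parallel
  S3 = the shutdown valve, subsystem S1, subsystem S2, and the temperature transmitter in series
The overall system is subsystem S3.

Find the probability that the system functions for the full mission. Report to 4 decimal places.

R(shutdown valve) = exp(−0.00000466 × 8760) = 0.960000
R(level switch) = exp(−0.0000108 × 8760) = 0.909729
R(solenoid valve) = exp(−0.00000115 × 8760) = 0.989977
R(trip amplifier) = exp(−0.0000298 × 8760) = 0.770244
R(logic solver) = exp(−0.00000586 × 8760) = 0.949962
R(pressure transmitter) = exp(−0.0000313 × 8760) = 0.760189
R(temperature transmitter) = exp(−0.0000120 × 8760) = 0.900216
Parallel (level switch, solenoid valve, and trip amplifier): 1 − (1 − 0.909729)(1 − 0.989977)(1 − 0.770244) = 0.999792
Parallel (logic solver and pressure transmitter): 1 − (1 − 0.949962)(1 − 0.760189) = 0.988000
Series (shutdown valve, [0.999792], [0.988000], and temperature transmitter): 0.960000 × 0.999792 × 0.988000 × 0.900216 = 0.8537

0.8537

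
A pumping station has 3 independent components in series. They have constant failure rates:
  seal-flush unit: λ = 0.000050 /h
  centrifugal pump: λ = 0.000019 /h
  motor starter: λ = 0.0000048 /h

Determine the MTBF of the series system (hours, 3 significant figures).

13600

Series of exponential components: λ_sys = Σ λ_i
λ_sys = 0.000050 + 0.000019 + 0.0000048 = 7.3800e-05 /h
MTBF = 1 / λ_sys = 13600 h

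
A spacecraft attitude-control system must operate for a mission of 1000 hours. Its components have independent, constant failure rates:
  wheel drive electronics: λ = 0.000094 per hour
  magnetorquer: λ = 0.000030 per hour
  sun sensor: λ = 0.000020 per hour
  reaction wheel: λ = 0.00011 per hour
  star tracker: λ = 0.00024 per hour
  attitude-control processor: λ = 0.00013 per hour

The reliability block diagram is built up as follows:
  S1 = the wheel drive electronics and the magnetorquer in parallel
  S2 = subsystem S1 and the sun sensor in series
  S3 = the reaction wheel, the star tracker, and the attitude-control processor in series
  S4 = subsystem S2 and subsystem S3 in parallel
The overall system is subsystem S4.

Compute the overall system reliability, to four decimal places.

0.9915

R(wheel drive electronics) = exp(−0.000094 × 1000) = 0.910283
R(magnetorquer) = exp(−0.000030 × 1000) = 0.970446
R(sun sensor) = exp(−0.000020 × 1000) = 0.980199
R(reaction wheel) = exp(−0.00011 × 1000) = 0.895834
R(star tracker) = exp(−0.00024 × 1000) = 0.786628
R(attitude-control processor) = exp(−0.00013 × 1000) = 0.878095
Parallel (wheel drive electronics and magnetorquer): 1 − (1 − 0.910283)(1 − 0.970446) = 0.997349
Series ([0.997349] and sun sensor): 0.997349 × 0.980199 = 0.977600
Series (reaction wheel, star tracker, and attitude-control processor): 0.895834 × 0.786628 × 0.878095 = 0.618783
Parallel ([0.977600] and [0.618783]): 1 − (1 − 0.977600)(1 − 0.618783) = 0.9915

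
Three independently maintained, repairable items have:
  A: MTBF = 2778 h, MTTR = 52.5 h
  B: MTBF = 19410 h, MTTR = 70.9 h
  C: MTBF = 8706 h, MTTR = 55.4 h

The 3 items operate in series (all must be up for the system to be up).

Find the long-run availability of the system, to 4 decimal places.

A(A) = MTBF/(MTBF+MTTR) = 2778/(2778+52.5) = 0.981452
A(B) = MTBF/(MTBF+MTTR) = 19410/(19410+70.9) = 0.996361
A(C) = MTBF/(MTBF+MTTR) = 8706/(8706+55.4) = 0.993677
Series availability: 0.981452 × 0.996361 × 0.993677 = 0.9717

0.9717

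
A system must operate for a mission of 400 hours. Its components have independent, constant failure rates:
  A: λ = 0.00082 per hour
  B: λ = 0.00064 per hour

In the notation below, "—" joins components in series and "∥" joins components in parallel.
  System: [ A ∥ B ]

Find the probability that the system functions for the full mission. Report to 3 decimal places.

0.937

R(A) = exp(−0.00082 × 400) = 0.72036
R(B) = exp(−0.00064 × 400) = 0.77414
Parallel (A and B): 1 − (1 − 0.72036)(1 − 0.77414) = 0.937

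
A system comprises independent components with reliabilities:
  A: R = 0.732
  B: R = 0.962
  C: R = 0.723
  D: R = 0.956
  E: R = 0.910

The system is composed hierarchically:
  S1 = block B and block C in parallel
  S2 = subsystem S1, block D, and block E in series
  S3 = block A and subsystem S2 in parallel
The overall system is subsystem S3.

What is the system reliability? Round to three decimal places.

0.963

Parallel (B and C): 1 − (1 − 0.96200)(1 − 0.72300) = 0.98947
Series ([0.98947], D, and E): 0.98947 × 0.95600 × 0.91000 = 0.86080
Parallel (A and [0.86080]): 1 − (1 − 0.73200)(1 − 0.86080) = 0.963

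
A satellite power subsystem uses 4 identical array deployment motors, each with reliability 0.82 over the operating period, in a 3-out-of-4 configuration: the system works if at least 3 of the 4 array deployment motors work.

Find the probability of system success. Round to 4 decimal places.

R = Σ_{i=3}^{4} C(4,i) p^i (1−p)^{4−i} with p = 0.82
C(4,3)·0.82^3·0.18^1 = 0.396985
C(4,4)·0.82^4·0.18^0 = 0.452122
Sum = 0.8491

0.8491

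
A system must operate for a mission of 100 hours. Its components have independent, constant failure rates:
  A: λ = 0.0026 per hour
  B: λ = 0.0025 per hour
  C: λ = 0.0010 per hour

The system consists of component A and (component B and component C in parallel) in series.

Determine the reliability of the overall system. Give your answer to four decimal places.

R(A) = exp(−0.0026 × 100) = 0.771052
R(B) = exp(−0.0025 × 100) = 0.778801
R(C) = exp(−0.0010 × 100) = 0.904837
Parallel (B and C): 1 − (1 − 0.778801)(1 − 0.904837) = 0.978950
Series (A and [0.978950]): 0.771052 × 0.978950 = 0.7548

0.7548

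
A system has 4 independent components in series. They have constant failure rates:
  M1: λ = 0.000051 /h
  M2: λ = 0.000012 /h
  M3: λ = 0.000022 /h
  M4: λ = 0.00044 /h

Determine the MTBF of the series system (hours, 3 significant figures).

1900

Series of exponential components: λ_sys = Σ λ_i
λ_sys = 0.000051 + 0.000012 + 0.000022 + 0.00044 = 5.2500e-04 /h
MTBF = 1 / λ_sys = 1900 h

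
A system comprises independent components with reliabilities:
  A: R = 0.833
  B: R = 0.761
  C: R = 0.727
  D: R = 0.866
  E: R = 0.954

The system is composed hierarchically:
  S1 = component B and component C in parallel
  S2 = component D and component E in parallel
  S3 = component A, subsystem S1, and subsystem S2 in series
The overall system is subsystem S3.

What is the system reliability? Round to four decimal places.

0.7738

Parallel (B and C): 1 − (1 − 0.761000)(1 − 0.727000) = 0.934753
Parallel (D and E): 1 − (1 − 0.866000)(1 − 0.954000) = 0.993836
Series (A, [0.934753], and [0.993836]): 0.833000 × 0.934753 × 0.993836 = 0.7738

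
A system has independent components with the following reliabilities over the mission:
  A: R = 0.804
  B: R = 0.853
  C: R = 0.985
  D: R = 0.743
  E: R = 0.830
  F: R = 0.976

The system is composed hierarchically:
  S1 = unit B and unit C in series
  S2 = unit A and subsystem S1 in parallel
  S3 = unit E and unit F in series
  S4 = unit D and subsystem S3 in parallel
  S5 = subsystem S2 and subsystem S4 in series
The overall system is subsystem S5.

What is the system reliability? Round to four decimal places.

Series (B and C): 0.853000 × 0.985000 = 0.840205
Parallel (A and [0.840205]): 1 − (1 − 0.804000)(1 − 0.840205) = 0.968680
Series (E and F): 0.830000 × 0.976000 = 0.810080
Parallel (D and [0.810080]): 1 − (1 − 0.743000)(1 − 0.810080) = 0.951191
Series ([0.968680] and [0.951191]): 0.968680 × 0.951191 = 0.9214

0.9214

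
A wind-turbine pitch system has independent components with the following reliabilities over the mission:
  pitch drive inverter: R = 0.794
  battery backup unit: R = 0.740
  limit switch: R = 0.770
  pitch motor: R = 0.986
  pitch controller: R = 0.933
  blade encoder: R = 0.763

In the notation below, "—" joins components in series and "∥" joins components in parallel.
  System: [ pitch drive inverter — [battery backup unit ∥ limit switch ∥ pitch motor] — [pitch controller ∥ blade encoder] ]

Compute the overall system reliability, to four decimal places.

0.7807

Parallel (battery backup unit, limit switch, and pitch motor): 1 − (1 − 0.740000)(1 − 0.770000)(1 − 0.986000) = 0.999163
Parallel (pitch controller and blade encoder): 1 − (1 − 0.933000)(1 − 0.763000) = 0.984121
Series (pitch drive inverter, [0.999163], and [0.984121]): 0.794000 × 0.999163 × 0.984121 = 0.7807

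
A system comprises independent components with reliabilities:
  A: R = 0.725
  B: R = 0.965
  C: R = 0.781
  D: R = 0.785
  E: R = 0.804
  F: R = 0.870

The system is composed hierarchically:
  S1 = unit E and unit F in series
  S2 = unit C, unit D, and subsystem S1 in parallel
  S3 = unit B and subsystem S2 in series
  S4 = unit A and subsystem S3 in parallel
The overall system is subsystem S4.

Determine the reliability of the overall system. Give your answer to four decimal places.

0.9866

Series (E and F): 0.804000 × 0.870000 = 0.699480
Parallel (C, D, and [0.699480]): 1 − (1 − 0.781000)(1 − 0.785000)(1 − 0.699480) = 0.985850
Series (B and [0.985850]): 0.965000 × 0.985850 = 0.951345
Parallel (A and [0.951345]): 1 − (1 − 0.725000)(1 − 0.951345) = 0.9866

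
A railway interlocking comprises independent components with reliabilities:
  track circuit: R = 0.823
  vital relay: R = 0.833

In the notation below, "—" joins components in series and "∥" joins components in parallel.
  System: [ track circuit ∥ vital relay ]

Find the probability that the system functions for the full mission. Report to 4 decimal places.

Parallel (track circuit and vital relay): 1 − (1 − 0.823000)(1 − 0.833000) = 0.9704

0.9704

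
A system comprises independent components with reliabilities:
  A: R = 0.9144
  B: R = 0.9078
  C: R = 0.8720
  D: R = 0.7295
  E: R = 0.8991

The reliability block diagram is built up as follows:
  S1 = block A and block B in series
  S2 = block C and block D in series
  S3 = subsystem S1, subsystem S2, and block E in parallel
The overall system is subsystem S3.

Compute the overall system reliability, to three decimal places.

0.994

Series (A and B): 0.91440 × 0.90780 = 0.83009
Series (C and D): 0.87200 × 0.72950 = 0.63612
Parallel ([0.83009], [0.63612], and E): 1 − (1 − 0.83009)(1 − 0.63612)(1 − 0.89910) = 0.994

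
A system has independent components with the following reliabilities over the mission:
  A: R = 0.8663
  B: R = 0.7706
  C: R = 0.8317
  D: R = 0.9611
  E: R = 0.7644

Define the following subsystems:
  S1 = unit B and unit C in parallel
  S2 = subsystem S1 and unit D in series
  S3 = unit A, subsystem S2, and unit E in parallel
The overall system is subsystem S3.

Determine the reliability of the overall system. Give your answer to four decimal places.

0.9976

Parallel (B and C): 1 − (1 − 0.770600)(1 − 0.831700) = 0.961392
Series ([0.961392] and D): 0.961392 × 0.961100 = 0.923994
Parallel (A, [0.923994], and E): 1 − (1 − 0.866300)(1 − 0.923994)(1 − 0.764400) = 0.9976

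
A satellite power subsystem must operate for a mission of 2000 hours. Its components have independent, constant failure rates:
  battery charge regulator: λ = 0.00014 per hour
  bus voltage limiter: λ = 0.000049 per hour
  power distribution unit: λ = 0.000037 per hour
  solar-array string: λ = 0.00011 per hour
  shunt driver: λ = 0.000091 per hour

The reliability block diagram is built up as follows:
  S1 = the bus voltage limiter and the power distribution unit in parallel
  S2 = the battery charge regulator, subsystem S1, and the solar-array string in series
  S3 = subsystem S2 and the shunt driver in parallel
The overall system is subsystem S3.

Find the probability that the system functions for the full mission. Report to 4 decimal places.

R(battery charge regulator) = exp(−0.00014 × 2000) = 0.755784
R(bus voltage limiter) = exp(−0.000049 × 2000) = 0.906649
R(power distribution unit) = exp(−0.000037 × 2000) = 0.928672
R(solar-array string) = exp(−0.00011 × 2000) = 0.802519
R(shunt driver) = exp(−0.000091 × 2000) = 0.833601
Parallel (bus voltage limiter and power distribution unit): 1 − (1 − 0.906649)(1 − 0.928672) = 0.993341
Series (battery charge regulator, [0.993341], and solar-array string): 0.755784 × 0.993341 × 0.802519 = 0.602492
Parallel ([0.602492] and shunt driver): 1 − (1 − 0.602492)(1 − 0.833601) = 0.9339

0.9339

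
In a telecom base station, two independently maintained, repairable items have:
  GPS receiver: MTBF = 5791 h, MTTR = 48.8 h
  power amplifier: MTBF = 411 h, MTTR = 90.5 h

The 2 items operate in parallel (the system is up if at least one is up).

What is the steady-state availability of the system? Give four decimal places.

A(GPS receiver) = MTBF/(MTBF+MTTR) = 5791/(5791+48.8) = 0.991644
A(power amplifier) = MTBF/(MTBF+MTTR) = 411/(411+90.5) = 0.819541
Parallel availability: 1 − (1 − 0.991644)(1 − 0.819541) = 0.9985

0.9985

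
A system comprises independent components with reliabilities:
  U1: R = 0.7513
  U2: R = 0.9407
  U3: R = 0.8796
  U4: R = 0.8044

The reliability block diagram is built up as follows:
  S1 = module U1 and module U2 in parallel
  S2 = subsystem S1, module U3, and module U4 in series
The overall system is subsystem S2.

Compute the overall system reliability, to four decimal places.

0.6971

Parallel (U1 and U2): 1 − (1 − 0.751300)(1 − 0.940700) = 0.985252
Series ([0.985252], U3, and U4): 0.985252 × 0.879600 × 0.804400 = 0.6971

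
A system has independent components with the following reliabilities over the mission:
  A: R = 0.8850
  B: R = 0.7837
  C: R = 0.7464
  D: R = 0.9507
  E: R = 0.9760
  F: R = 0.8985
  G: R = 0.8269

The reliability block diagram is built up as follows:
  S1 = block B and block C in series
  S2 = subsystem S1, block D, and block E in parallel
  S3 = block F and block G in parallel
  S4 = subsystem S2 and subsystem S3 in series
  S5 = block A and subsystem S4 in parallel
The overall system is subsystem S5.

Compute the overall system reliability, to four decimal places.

Series (B and C): 0.783700 × 0.746400 = 0.584954
Parallel ([0.584954], D, and E): 1 − (1 − 0.584954)(1 − 0.950700)(1 − 0.976000) = 0.999509
Parallel (F and G): 1 − (1 − 0.898500)(1 − 0.826900) = 0.982430
Series ([0.999509] and [0.982430]): 0.999509 × 0.982430 = 0.981948
Parallel (A and [0.981948]): 1 − (1 − 0.885000)(1 − 0.981948) = 0.9979

0.9979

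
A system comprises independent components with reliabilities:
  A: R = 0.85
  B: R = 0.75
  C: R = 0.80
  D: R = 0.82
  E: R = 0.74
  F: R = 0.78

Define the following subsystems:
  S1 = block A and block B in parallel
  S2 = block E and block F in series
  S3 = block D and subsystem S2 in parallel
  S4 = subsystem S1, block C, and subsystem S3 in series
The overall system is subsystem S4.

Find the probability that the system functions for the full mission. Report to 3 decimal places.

Parallel (A and B): 1 − (1 − 0.85000)(1 − 0.75000) = 0.96250
Series (E and F): 0.74000 × 0.78000 = 0.57720
Parallel (D and [0.57720]): 1 − (1 − 0.82000)(1 − 0.57720) = 0.92390
Series ([0.96250], C, and [0.92390]): 0.96250 × 0.80000 × 0.92390 = 0.711

0.711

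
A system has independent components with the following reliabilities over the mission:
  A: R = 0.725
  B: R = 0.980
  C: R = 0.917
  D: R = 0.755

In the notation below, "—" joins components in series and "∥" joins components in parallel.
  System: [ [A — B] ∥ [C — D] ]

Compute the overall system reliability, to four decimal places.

Series (A and B): 0.725000 × 0.980000 = 0.710500
Series (C and D): 0.917000 × 0.755000 = 0.692335
Parallel ([0.710500] and [0.692335]): 1 − (1 − 0.710500)(1 − 0.692335) = 0.9109

0.9109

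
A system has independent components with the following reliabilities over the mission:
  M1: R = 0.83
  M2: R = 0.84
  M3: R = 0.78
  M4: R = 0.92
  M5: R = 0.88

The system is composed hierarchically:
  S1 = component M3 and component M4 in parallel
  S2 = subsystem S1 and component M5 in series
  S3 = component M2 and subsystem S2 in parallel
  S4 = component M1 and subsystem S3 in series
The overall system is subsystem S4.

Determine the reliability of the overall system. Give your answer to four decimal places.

Parallel (M3 and M4): 1 − (1 − 0.780000)(1 − 0.920000) = 0.982400
Series ([0.982400] and M5): 0.982400 × 0.880000 = 0.864512
Parallel (M2 and [0.864512]): 1 − (1 − 0.840000)(1 − 0.864512) = 0.978322
Series (M1 and [0.978322]): 0.830000 × 0.978322 = 0.8120

0.8120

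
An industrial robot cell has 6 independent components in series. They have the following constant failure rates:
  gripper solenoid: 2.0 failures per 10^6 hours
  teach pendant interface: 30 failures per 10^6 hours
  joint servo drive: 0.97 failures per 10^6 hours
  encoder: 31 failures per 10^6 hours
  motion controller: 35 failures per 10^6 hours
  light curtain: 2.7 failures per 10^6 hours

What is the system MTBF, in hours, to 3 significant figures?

9840

Series of exponential components: λ_sys = Σ λ_i
λ_sys = 0.0000020 + 0.000030 + 0.00000097 + 0.000031 + 0.000035 + 0.0000027 = 1.0167e-04 /h
MTBF = 1 / λ_sys = 9840 h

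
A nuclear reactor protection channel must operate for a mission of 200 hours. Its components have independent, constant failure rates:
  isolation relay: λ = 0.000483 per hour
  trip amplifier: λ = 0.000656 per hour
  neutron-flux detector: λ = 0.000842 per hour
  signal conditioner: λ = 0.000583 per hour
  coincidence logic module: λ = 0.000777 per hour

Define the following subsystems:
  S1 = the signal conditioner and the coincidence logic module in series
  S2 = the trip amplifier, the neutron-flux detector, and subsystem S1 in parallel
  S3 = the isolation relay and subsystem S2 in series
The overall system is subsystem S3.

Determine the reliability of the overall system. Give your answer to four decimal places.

0.9038

R(isolation relay) = exp(−0.000483 × 200) = 0.907919
R(trip amplifier) = exp(−0.000656 × 200) = 0.877042
R(neutron-flux detector) = exp(−0.000842 × 200) = 0.845016
R(signal conditioner) = exp(−0.000583 × 200) = 0.889941
R(coincidence logic module) = exp(−0.000777 × 200) = 0.856073
Series (signal conditioner and coincidence logic module): 0.889941 × 0.856073 = 0.761854
Parallel (trip amplifier, neutron-flux detector, and [0.761854]): 1 − (1 − 0.877042)(1 − 0.845016)(1 − 0.761854) = 0.995462
Series (isolation relay and [0.995462]): 0.907919 × 0.995462 = 0.9038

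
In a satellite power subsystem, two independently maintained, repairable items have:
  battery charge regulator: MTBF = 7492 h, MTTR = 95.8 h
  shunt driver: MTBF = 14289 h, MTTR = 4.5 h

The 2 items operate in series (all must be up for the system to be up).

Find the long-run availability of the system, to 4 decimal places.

0.9871

A(battery charge regulator) = MTBF/(MTBF+MTTR) = 7492/(7492+95.8) = 0.987374
A(shunt driver) = MTBF/(MTBF+MTTR) = 14289/(14289+4.5) = 0.999685
Series availability: 0.987374 × 0.999685 = 0.9871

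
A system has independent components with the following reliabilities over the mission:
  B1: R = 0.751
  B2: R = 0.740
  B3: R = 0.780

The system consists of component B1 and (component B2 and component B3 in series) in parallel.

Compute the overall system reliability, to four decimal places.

0.8947

Series (B2 and B3): 0.740000 × 0.780000 = 0.577200
Parallel (B1 and [0.577200]): 1 − (1 − 0.751000)(1 − 0.577200) = 0.8947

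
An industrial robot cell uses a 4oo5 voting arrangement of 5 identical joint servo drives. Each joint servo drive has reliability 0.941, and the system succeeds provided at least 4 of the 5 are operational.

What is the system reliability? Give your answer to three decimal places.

0.969

R = Σ_{i=4}^{5} C(5,i) p^i (1−p)^{5−i} with p = 0.941
C(5,4)·0.941^4·0.059^1 = 0.23130
C(5,5)·0.941^5·0.059^0 = 0.73782
Sum = 0.969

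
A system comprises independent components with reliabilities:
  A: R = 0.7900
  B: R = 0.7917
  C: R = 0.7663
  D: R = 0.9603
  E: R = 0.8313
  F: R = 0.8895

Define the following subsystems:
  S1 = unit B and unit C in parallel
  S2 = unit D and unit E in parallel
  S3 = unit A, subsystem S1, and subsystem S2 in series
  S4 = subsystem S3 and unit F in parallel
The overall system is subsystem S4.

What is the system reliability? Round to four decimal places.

0.9720

Parallel (B and C): 1 − (1 − 0.791700)(1 − 0.766300) = 0.951320
Parallel (D and E): 1 − (1 − 0.960300)(1 − 0.831300) = 0.993303
Series (A, [0.951320], and [0.993303]): 0.790000 × 0.951320 × 0.993303 = 0.746510
Parallel ([0.746510] and F): 1 − (1 − 0.746510)(1 − 0.889500) = 0.9720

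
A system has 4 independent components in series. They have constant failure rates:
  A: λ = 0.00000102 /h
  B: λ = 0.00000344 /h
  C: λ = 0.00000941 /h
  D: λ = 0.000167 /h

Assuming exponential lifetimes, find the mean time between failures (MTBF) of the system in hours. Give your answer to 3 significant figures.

5530

Series of exponential components: λ_sys = Σ λ_i
λ_sys = 0.00000102 + 0.00000344 + 0.00000941 + 0.000167 = 1.8087e-04 /h
MTBF = 1 / λ_sys = 5530 h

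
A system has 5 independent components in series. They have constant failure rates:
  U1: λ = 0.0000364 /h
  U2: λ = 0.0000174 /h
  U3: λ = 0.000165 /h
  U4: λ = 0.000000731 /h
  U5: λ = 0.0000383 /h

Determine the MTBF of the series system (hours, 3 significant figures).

Series of exponential components: λ_sys = Σ λ_i
λ_sys = 0.0000364 + 0.0000174 + 0.000165 + 0.000000731 + 0.0000383 = 2.5783e-04 /h
MTBF = 1 / λ_sys = 3880 h

3880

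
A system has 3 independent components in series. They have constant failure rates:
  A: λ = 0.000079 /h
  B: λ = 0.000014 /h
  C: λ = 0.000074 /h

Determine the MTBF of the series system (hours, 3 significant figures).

Series of exponential components: λ_sys = Σ λ_i
λ_sys = 0.000079 + 0.000014 + 0.000074 = 1.6700e-04 /h
MTBF = 1 / λ_sys = 5990 h

5990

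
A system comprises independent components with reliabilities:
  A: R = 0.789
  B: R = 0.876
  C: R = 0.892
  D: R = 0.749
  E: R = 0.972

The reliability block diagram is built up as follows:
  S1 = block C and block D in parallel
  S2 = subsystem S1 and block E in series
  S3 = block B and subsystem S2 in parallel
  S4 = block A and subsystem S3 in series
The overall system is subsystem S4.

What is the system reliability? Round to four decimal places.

0.7837

Parallel (C and D): 1 − (1 − 0.892000)(1 − 0.749000) = 0.972892
Series ([0.972892] and E): 0.972892 × 0.972000 = 0.945651
Parallel (B and [0.945651]): 1 − (1 − 0.876000)(1 − 0.945651) = 0.993261
Series (A and [0.993261]): 0.789000 × 0.993261 = 0.7837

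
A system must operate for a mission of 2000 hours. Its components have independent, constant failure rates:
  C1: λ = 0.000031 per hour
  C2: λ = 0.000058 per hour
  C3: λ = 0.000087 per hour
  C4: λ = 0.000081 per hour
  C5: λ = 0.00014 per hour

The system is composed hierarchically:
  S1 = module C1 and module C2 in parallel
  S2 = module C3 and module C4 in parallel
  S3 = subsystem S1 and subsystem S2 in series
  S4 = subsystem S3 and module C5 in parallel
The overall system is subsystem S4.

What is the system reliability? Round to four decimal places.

R(C1) = exp(−0.000031 × 2000) = 0.939883
R(C2) = exp(−0.000058 × 2000) = 0.890475
R(C3) = exp(−0.000087 × 2000) = 0.840297
R(C4) = exp(−0.000081 × 2000) = 0.850441
R(C5) = exp(−0.00014 × 2000) = 0.755784
Parallel (C1 and C2): 1 − (1 − 0.939883)(1 − 0.890475) = 0.993416
Parallel (C3 and C4): 1 − (1 − 0.840297)(1 − 0.850441) = 0.976115
Series ([0.993416] and [0.976115]): 0.993416 × 0.976115 = 0.969688
Parallel ([0.969688] and C5): 1 − (1 − 0.969688)(1 − 0.755784) = 0.9926

0.9926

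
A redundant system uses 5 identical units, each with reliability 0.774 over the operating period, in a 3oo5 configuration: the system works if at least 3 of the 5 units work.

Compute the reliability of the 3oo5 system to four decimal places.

R = Σ_{i=3}^{5} C(5,i) p^i (1−p)^{5−i} with p = 0.774
C(5,3)·0.774^3·0.226^2 = 0.236832
C(5,4)·0.774^4·0.226^1 = 0.405548
C(5,5)·0.774^5·0.226^0 = 0.277782
Sum = 0.9202

0.9202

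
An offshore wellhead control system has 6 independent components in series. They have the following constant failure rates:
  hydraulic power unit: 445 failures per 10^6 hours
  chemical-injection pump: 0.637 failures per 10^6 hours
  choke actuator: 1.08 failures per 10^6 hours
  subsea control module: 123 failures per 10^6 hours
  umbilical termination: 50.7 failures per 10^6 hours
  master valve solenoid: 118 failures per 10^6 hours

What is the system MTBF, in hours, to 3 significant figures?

Series of exponential components: λ_sys = Σ λ_i
λ_sys = 0.000445 + 0.000000637 + 0.00000108 + 0.000123 + 0.0000507 + 0.000118 = 7.3842e-04 /h
MTBF = 1 / λ_sys = 1350 h

1350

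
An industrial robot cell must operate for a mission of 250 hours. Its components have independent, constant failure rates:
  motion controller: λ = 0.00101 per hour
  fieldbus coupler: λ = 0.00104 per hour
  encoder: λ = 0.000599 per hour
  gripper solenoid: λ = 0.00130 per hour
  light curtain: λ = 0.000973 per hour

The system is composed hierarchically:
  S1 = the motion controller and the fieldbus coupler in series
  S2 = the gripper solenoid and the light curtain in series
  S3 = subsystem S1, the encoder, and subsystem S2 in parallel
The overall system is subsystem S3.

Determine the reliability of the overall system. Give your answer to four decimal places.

R(motion controller) = exp(−0.00101 × 250) = 0.776856
R(fieldbus coupler) = exp(−0.00104 × 250) = 0.771052
R(encoder) = exp(−0.000599 × 250) = 0.860923
R(gripper solenoid) = exp(−0.00130 × 250) = 0.722527
R(light curtain) = exp(−0.000973 × 250) = 0.784075
Series (motion controller and fieldbus coupler): 0.776856 × 0.771052 = 0.598996
Series (gripper solenoid and light curtain): 0.722527 × 0.784075 = 0.566515
Parallel ([0.598996], encoder, and [0.566515]): 1 − (1 − 0.598996)(1 − 0.860923)(1 − 0.566515) = 0.9758

0.9758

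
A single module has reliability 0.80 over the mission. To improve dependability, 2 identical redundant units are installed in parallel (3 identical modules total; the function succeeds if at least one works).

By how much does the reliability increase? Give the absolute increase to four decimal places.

0.1920

R_before = 0.80
R_after = 1 − (1 − 0.80)^3 = 0.9920
ΔR = 0.9920 − 0.80 = 0.1920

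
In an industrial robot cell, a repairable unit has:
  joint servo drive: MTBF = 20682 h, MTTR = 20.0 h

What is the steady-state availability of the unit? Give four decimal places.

A(joint servo drive) = MTBF/(MTBF+MTTR) = 20682/(20682+20.0) = 0.9990

0.9990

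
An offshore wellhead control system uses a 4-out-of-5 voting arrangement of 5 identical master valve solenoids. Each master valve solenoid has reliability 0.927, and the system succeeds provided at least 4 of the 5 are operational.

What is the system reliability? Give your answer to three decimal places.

0.954

R = Σ_{i=4}^{5} C(5,i) p^i (1−p)^{5−i} with p = 0.927
C(5,4)·0.927^4·0.073^1 = 0.26953
C(5,5)·0.927^5·0.073^0 = 0.68454
Sum = 0.954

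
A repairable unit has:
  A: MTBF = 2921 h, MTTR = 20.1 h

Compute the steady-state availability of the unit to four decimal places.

A(A) = MTBF/(MTBF+MTTR) = 2921/(2921+20.1) = 0.9932

0.9932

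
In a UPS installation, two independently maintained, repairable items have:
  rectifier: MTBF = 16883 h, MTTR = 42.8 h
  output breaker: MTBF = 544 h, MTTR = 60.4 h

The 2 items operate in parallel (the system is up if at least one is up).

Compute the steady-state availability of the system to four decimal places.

0.9997

A(rectifier) = MTBF/(MTBF+MTTR) = 16883/(16883+42.8) = 0.997471
A(output breaker) = MTBF/(MTBF+MTTR) = 544/(544+60.4) = 0.900066
Parallel availability: 1 − (1 − 0.997471)(1 − 0.900066) = 0.9997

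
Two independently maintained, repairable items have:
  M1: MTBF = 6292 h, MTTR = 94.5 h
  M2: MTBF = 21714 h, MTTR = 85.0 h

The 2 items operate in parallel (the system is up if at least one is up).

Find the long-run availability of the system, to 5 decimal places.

0.99994

A(M1) = MTBF/(MTBF+MTTR) = 6292/(6292+94.5) = 0.985203
A(M2) = MTBF/(MTBF+MTTR) = 21714/(21714+85.0) = 0.996101
Parallel availability: 1 − (1 − 0.985203)(1 − 0.996101) = 0.99994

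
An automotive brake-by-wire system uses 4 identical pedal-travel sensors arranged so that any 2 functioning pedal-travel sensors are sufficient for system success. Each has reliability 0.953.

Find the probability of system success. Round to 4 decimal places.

R = Σ_{i=2}^{4} C(4,i) p^i (1−p)^{4−i} with p = 0.953
C(4,2)·0.953^2·0.047^2 = 0.012037
C(4,3)·0.953^3·0.047^1 = 0.162718
C(4,4)·0.953^4·0.047^0 = 0.824844
Sum = 0.9996

0.9996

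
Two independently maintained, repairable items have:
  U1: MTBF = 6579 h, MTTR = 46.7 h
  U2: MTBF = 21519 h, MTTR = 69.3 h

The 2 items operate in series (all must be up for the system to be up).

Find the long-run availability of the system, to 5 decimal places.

0.98976

A(U1) = MTBF/(MTBF+MTTR) = 6579/(6579+46.7) = 0.992952
A(U2) = MTBF/(MTBF+MTTR) = 21519/(21519+69.3) = 0.996790
Series availability: 0.992952 × 0.996790 = 0.98976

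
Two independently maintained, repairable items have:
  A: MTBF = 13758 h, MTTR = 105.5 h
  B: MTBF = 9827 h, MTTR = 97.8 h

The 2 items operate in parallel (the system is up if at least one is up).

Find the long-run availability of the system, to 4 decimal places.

0.9999

A(A) = MTBF/(MTBF+MTTR) = 13758/(13758+105.5) = 0.992390
A(B) = MTBF/(MTBF+MTTR) = 9827/(9827+97.8) = 0.990146
Parallel availability: 1 − (1 − 0.992390)(1 − 0.990146) = 0.9999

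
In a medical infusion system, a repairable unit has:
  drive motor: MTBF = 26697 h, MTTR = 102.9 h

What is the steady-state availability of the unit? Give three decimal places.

0.996

A(drive motor) = MTBF/(MTBF+MTTR) = 26697/(26697+102.9) = 0.996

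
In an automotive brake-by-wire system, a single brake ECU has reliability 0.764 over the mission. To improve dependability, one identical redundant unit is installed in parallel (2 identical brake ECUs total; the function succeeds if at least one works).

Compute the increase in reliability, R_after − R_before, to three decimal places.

R_before = 0.764
R_after = 1 − (1 − 0.764)^2 = 0.944
ΔR = 0.944 − 0.764 = 0.180

0.180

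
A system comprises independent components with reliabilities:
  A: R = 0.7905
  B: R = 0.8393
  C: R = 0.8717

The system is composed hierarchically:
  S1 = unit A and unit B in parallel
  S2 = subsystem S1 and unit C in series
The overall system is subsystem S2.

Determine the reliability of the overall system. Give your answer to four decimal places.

Parallel (A and B): 1 − (1 − 0.790500)(1 − 0.839300) = 0.966333
Series ([0.966333] and C): 0.966333 × 0.871700 = 0.8424

0.8424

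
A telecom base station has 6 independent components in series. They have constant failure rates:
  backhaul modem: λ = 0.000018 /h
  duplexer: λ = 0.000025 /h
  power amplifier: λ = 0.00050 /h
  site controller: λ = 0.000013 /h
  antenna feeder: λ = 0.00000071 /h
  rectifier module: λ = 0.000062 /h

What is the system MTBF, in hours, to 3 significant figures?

1620

Series of exponential components: λ_sys = Σ λ_i
λ_sys = 0.000018 + 0.000025 + 0.00050 + 0.000013 + 0.00000071 + 0.000062 = 6.1871e-04 /h
MTBF = 1 / λ_sys = 1620 h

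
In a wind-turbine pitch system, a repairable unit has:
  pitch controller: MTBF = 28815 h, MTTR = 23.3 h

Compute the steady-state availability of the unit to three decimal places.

0.999

A(pitch controller) = MTBF/(MTBF+MTTR) = 28815/(28815+23.3) = 0.999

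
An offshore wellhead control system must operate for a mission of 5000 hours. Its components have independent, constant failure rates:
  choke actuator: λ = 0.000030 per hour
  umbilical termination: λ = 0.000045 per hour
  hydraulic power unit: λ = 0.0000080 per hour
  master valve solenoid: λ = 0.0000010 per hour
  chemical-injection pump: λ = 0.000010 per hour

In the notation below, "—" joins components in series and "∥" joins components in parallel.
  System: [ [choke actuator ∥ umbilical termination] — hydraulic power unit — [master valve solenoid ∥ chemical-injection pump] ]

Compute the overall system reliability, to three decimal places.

R(choke actuator) = exp(−0.000030 × 5000) = 0.86071
R(umbilical termination) = exp(−0.000045 × 5000) = 0.79852
R(hydraulic power unit) = exp(−0.0000080 × 5000) = 0.96079
R(master valve solenoid) = exp(−0.0000010 × 5000) = 0.99501
R(chemical-injection pump) = exp(−0.000010 × 5000) = 0.95123
Parallel (choke actuator and umbilical termination): 1 − (1 − 0.86071)(1 − 0.79852) = 0.97194
Parallel (master valve solenoid and chemical-injection pump): 1 − (1 − 0.99501)(1 − 0.95123) = 0.99976
Series ([0.97194], hydraulic power unit, and [0.99976]): 0.97194 × 0.96079 × 0.99976 = 0.934

0.934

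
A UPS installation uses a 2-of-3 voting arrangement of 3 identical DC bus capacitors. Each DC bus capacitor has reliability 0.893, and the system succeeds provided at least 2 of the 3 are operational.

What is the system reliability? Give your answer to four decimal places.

R = Σ_{i=2}^{3} C(3,i) p^i (1−p)^{3−i} with p = 0.893
C(3,2)·0.893^2·0.107^1 = 0.255981
C(3,3)·0.893^3·0.107^0 = 0.712122
Sum = 0.9681

0.9681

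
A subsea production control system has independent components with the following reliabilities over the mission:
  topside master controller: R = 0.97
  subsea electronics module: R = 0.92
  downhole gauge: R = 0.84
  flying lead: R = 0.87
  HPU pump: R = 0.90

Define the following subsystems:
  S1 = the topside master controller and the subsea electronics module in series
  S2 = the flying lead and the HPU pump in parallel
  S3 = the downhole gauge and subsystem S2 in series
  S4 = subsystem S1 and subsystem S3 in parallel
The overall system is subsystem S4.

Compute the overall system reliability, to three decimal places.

0.982

Series (topside master controller and subsea electronics module): 0.97000 × 0.92000 = 0.89240
Parallel (flying lead and HPU pump): 1 − (1 − 0.87000)(1 − 0.90000) = 0.98700
Series (downhole gauge and [0.98700]): 0.84000 × 0.98700 = 0.82908
Parallel ([0.89240] and [0.82908]): 1 − (1 − 0.89240)(1 − 0.82908) = 0.982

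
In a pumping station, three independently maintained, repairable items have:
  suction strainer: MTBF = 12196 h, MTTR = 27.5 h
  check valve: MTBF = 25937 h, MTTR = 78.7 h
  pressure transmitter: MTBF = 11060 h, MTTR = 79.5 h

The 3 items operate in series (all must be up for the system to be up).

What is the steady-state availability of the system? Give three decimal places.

A(suction strainer) = MTBF/(MTBF+MTTR) = 12196/(12196+27.5) = 0.997750
A(check valve) = MTBF/(MTBF+MTTR) = 25937/(25937+78.7) = 0.996975
A(pressure transmitter) = MTBF/(MTBF+MTTR) = 11060/(11060+79.5) = 0.992863
Series availability: 0.997750 × 0.996975 × 0.992863 = 0.988

0.988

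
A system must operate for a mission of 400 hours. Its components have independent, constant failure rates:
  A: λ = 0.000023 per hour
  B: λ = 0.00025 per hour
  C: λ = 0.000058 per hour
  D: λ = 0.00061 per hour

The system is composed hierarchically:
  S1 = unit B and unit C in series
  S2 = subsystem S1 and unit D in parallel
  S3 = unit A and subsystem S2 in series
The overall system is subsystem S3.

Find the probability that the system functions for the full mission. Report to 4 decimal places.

0.9660

R(A) = exp(−0.000023 × 400) = 0.990842
R(B) = exp(−0.00025 × 400) = 0.904837
R(C) = exp(−0.000058 × 400) = 0.977067
R(D) = exp(−0.00061 × 400) = 0.783488
Series (B and C): 0.904837 × 0.977067 = 0.884086
Parallel ([0.884086] and D): 1 − (1 − 0.884086)(1 − 0.783488) = 0.974903
Series (A and [0.974903]): 0.990842 × 0.974903 = 0.9660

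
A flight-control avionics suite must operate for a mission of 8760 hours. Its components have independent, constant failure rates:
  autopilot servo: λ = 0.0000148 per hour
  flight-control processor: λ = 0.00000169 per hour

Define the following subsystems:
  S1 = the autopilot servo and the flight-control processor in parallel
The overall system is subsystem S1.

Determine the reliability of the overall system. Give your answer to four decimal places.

R(autopilot servo) = exp(−0.0000148 × 8760) = 0.878405
R(flight-control processor) = exp(−0.00000169 × 8760) = 0.985305
Parallel (autopilot servo and flight-control processor): 1 − (1 − 0.878405)(1 − 0.985305) = 0.9982

0.9982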